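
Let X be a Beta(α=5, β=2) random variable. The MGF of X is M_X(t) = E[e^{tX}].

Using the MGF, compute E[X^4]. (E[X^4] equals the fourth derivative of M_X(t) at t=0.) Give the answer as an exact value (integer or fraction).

E[X^4] = M′′′′(0) = 1/3

M_X(t) = ₁F₁(5; 7; t)
M′(t) = 5*₁F₁(6; 8; t)/7
M′′(t) = 15*₁F₁(7; 9; t)/28
M′′′(t) = 5*₁F₁(8; 10; t)/12
M′′′′(t) = ₁F₁(9; 11; t)/3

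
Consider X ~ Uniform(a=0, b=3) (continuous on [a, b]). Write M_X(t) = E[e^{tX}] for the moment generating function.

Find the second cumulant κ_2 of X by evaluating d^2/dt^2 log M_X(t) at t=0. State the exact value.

κ_2 = K′′(0) = 3/4

M_X(t) = (e^(3*t) - 1)/(3*t)
K_X(t) = log M_X(t) = -log(t) + log(e^(3*t) - 1) - log(3)
K′(t) = (3*t*e^(3*t) - e^(3*t) + 1)/(t*e^(3*t) - t)
K′′(t) = (-9*t^2*e^(3*t) + e^(6*t) - 2*e^(3*t) + 1)/(t^2*e^(6*t) - 2*t^2*e^(3*t) + t^2)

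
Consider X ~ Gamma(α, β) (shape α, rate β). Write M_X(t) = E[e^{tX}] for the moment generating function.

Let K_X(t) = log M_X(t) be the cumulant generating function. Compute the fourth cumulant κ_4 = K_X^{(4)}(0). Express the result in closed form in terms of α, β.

κ_4 = K^(4)(0) = 6*α/β^4

M_X(t) = (β/(β - t))^α
K_X(t) = log M_X(t) = α*(log(β) - log(β - t))
K^(4)(t) = 6*α/(β^4 - 4*β^3*t + 6*β^2*t^2 - 4*β*t^3 + t^4)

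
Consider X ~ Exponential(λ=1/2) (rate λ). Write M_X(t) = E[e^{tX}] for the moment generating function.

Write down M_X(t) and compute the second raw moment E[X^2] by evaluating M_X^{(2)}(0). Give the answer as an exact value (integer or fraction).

M_X(t) = 1/(2*(1/2 - t))
D^2[M](t) = -8/(8*t^3 - 12*t^2 + 6*t - 1)

E[X^2] = D^2[M](0) = 8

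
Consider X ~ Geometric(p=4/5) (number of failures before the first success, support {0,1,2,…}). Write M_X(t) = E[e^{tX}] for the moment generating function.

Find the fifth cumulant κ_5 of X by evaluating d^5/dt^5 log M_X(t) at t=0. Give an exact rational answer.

M_X(t) = 4/(5*(1 - e^(t)/5))
K_X(t) = log M_X(t) = -log(1 - e^(t)/5) - log(5) + 2*log(2)
K^(5)(t) = (-5*e^(4*t) - 275*e^(3*t) - 1375*e^(2*t) - 625*e^(t))/(e^(5*t) - 25*e^(4*t) + 250*e^(3*t) - 1250*e^(2*t) + 3125*e^(t) - 3125)

κ_5 = K^(5)(0) = 285/128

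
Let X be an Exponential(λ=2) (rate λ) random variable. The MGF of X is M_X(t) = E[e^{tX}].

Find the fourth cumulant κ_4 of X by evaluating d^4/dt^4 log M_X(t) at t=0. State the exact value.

κ_4 = D^4[K](0) = 3/8

M_X(t) = 2/(2 - t)
K_X(t) = log M_X(t) = -log(2 - t) + log(2)
D^4[K](t) = 6/(t^4 - 8*t^3 + 24*t^2 - 32*t + 16)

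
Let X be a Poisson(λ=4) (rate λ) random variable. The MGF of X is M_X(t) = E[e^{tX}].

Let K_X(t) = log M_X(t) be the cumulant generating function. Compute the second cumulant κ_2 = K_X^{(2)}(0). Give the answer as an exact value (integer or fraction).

M_X(t) = e^(4*e^(t) - 4)
K_X(t) = log M_X(t) = 4*e^(t) - 4
D^2[K](t) = 4*e^(t)

κ_2 = D^2[K](0) = 4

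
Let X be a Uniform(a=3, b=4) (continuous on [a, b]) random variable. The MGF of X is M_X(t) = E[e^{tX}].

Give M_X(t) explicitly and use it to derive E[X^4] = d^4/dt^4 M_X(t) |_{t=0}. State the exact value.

E[X^4] = D^4[M](0) = 781/5

M_X(t) = (e^(4*t) - e^(3*t))/t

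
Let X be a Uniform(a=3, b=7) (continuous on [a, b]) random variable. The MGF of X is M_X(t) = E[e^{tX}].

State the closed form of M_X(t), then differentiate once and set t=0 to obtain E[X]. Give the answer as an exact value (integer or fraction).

M_X(t) = (e^(7*t) - e^(3*t))/(4*t)
M′(t) = (7*t*e^(7*t) - 3*t*e^(3*t) - e^(7*t) + e^(3*t))/(4*t^2)

E[X] = M′(0) = 5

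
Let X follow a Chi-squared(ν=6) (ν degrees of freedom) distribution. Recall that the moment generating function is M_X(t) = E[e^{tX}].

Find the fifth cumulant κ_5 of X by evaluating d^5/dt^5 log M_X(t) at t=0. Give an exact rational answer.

κ_5 = K^(5)(0) = 2304

M_X(t) = (1 - 2*t)^(-3)
K_X(t) = log M_X(t) = -3*log(1 - 2*t)
K^(5)(t) = -2304/(32*t^5 - 80*t^4 + 80*t^3 - 40*t^2 + 10*t - 1)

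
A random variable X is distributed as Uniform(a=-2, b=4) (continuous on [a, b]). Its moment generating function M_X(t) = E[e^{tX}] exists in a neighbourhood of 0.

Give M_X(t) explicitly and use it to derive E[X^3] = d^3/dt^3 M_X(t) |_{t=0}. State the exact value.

E[X^3] = M′′′(0) = 10

M_X(t) = (e^(4*t) - e^(-2*t))/(6*t)
M′(t) = (4*t*e^(6*t) + 2*t - e^(6*t) + 1)*e^(-2*t)/(6*t^2)
M′′(t) = (8*t^2*e^(6*t) - 2*t^2 - 4*t*e^(6*t) - 2*t + e^(6*t) - 1)*e^(-2*t)/(3*t^3)
M′′′(t) = (32*t^3*e^(6*t) + 4*t^3 - 24*t^2*e^(6*t) + 6*t^2 + 12*t*e^(6*t) + 6*t - 3*e^(6*t) + 3)*e^(-2*t)/(3*t^4)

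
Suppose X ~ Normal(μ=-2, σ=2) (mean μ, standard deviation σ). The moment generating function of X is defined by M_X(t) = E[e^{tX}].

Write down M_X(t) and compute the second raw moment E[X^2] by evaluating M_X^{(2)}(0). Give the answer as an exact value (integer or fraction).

M_X(t) = e^(2*t^2 - 2*t)
M^(2)(t) = (16*t^2*e^(2*t^2) - 16*t*e^(2*t^2) + 8*e^(2*t^2))*e^(-2*t)

E[X^2] = M^(2)(0) = 8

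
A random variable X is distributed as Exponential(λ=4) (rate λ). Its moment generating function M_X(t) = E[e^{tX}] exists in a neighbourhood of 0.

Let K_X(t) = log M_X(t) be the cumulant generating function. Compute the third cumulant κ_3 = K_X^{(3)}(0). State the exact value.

κ_3 = K^(3)(0) = 1/32

M_X(t) = 4/(4 - t)
K_X(t) = log M_X(t) = -log(4 - t) + 2*log(2)
K^(3)(t) = -2/(t^3 - 12*t^2 + 48*t - 64)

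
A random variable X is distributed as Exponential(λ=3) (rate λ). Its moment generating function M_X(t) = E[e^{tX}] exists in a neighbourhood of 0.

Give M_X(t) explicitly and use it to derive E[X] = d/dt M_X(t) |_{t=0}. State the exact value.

E[X] = D[M](0) = 1/3

M_X(t) = 3/(3 - t)
D[M](t) = 3/(t^2 - 6*t + 9)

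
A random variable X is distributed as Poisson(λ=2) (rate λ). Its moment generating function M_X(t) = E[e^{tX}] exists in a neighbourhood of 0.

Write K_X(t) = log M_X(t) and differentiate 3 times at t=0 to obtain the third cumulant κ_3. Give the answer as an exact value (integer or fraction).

κ_3 = K^(3)(0) = 2

M_X(t) = e^(2*e^(t) - 2)
K_X(t) = log M_X(t) = 2*e^(t) - 2
K^(3)(t) = 2*e^(t)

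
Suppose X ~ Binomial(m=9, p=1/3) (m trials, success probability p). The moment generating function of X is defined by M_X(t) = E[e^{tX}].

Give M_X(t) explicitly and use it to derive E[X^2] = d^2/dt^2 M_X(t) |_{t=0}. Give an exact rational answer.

M_X(t) = (e^(t)/3 + 2/3)^9

E[X^2] = M′′(0) = 11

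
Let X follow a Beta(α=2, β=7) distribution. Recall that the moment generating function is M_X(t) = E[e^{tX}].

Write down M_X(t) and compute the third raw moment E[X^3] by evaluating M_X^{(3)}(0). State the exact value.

M_X(t) = ₁F₁(2; 9; t)
M′(t) = 2*₁F₁(3; 10; t)/9
M′′(t) = ₁F₁(4; 11; t)/15
M′′′(t) = 4*₁F₁(5; 12; t)/165

E[X^3] = M′′′(0) = 4/165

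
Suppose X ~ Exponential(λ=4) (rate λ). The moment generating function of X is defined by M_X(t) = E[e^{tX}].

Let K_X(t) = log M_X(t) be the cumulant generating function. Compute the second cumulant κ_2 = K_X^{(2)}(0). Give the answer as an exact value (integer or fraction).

κ_2 = K^(2)(0) = 1/16

M_X(t) = 4/(4 - t)
K_X(t) = log M_X(t) = -log(4 - t) + 2*log(2)
K^(2)(t) = 1/(t^2 - 8*t + 16)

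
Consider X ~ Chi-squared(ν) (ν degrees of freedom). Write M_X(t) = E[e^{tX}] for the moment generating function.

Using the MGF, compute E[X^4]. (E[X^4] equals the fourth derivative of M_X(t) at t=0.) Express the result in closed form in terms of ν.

M_X(t) = (1 - 2*t)^(-ν/2)
M′(t) = -ν/(2*t*(1 - 2*t)^(ν/2) - (1 - 2*t)^(ν/2))
M′′(t) = (ν^2 + 2*ν)/(4*t^2*(1 - 2*t)^(ν/2) - 4*t*(1 - 2*t)^(ν/2) + (1 - 2*t)^(ν/2))
M′′′(t) = (-ν^3 - 6*ν^2 - 8*ν)/(8*t^3*(1 - 2*t)^(ν/2) - 12*t^2*(1 - 2*t)^(ν/2) + 6*t*(1 - 2*t)^(ν/2) - (1 - 2*t)^(ν/2))
M′′′′(t) = (ν^4 + 12*ν^3 + 44*ν^2 + 48*ν)/(16*t^4*(1 - 2*t)^(ν/2) - 32*t^3*(1 - 2*t)^(ν/2) + 24*t^2*(1 - 2*t)^(ν/2) - 8*t*(1 - 2*t)^(ν/2) + (1 - 2*t)^(ν/2))

E[X^4] = M′′′′(0) = ν*(ν^3 + 12*ν^2 + 44*ν + 48)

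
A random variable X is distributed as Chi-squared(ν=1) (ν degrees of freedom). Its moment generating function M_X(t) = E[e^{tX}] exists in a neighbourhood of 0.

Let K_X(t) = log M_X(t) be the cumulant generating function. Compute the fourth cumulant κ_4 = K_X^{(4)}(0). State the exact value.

κ_4 = D^4[K](0) = 48

M_X(t) = 1/√(1 - 2*t)
K_X(t) = log M_X(t) = -log(1 - 2*t)/2
D^4[K](t) = 48/(16*t^4 - 32*t^3 + 24*t^2 - 8*t + 1)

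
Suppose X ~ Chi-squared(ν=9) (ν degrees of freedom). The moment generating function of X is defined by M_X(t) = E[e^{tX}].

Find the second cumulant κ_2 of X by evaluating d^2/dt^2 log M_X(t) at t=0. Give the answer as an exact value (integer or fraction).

κ_2 = D^2[K](0) = 18

M_X(t) = (1 - 2*t)^(-9/2)
K_X(t) = log M_X(t) = -9*log(1 - 2*t)/2
D^2[K](t) = 18/(4*t^2 - 4*t + 1)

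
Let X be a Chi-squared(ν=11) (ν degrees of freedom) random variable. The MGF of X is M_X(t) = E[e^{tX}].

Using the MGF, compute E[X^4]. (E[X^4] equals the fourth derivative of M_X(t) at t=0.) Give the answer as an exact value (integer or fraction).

E[X^4] = D^4[M](0) = 36465

M_X(t) = (1 - 2*t)^(-11/2)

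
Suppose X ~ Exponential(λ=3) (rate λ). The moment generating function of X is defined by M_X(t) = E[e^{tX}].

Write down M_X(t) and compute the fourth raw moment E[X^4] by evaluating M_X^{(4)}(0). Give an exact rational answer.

E[X^4] = D^4[M](0) = 8/27

M_X(t) = 3/(3 - t)
D^4[M](t) = -72/(t^5 - 15*t^4 + 90*t^3 - 270*t^2 + 405*t - 243)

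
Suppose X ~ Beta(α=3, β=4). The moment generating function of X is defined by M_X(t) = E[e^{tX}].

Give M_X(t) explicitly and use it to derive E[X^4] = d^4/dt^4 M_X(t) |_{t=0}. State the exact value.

E[X^4] = M′′′′(0) = 1/14

M_X(t) = ₁F₁(3; 7; t)
M′(t) = 3*₁F₁(4; 8; t)/7
M′′(t) = 3*₁F₁(5; 9; t)/14
M′′′(t) = 5*₁F₁(6; 10; t)/42
M′′′′(t) = ₁F₁(7; 11; t)/14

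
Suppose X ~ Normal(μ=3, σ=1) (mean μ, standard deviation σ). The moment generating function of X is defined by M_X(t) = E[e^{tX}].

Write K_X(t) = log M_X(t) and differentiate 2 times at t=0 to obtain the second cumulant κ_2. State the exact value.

κ_2 = K^(2)(0) = 1

M_X(t) = e^(t^2/2 + 3*t)
K_X(t) = log M_X(t) = t^2/2 + 3*t
K^(2)(t) = 1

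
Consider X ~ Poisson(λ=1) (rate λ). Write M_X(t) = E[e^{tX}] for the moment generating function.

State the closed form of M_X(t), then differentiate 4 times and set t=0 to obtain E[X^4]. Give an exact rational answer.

M_X(t) = e^(e^(t) - 1)
dM/dt = e^(-1)*e^(t)*e^(e^(t))
d^2M/dt^2 = (e^(2*t)*e^(e^(t)) + e^(t)*e^(e^(t)))*e^(-1)
d^3M/dt^3 = (e^(3*t)*e^(e^(t)) + 3*e^(2*t)*e^(e^(t)) + e^(t)*e^(e^(t)))*e^(-1)
d^4M/dt^4 = (e^(4*t)*e^(e^(t)) + 6*e^(3*t)*e^(e^(t)) + 7*e^(2*t)*e^(e^(t)) + e^(t)*e^(e^(t)))*e^(-1)

E[X^4] = d^4M/dt^4 |_{t=0} = 15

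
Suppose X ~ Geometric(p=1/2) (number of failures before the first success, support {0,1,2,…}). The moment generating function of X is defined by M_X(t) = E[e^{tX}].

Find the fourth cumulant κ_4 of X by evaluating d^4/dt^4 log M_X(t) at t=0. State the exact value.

κ_4 = d^4K/dt^4 |_{t=0} = 26

M_X(t) = 1/(2*(1 - e^(t)/2))
K_X(t) = log M_X(t) = -log(1 - e^(t)/2) - log(2)
dK/dt = -e^(t)/(e^(t) - 2)
d^2K/dt^2 = 2*e^(t)/(e^(2*t) - 4*e^(t) + 4)
d^3K/dt^3 = (-2*e^(2*t) - 4*e^(t))/(e^(3*t) - 6*e^(2*t) + 12*e^(t) - 8)
d^4K/dt^4 = (2*e^(3*t) + 16*e^(2*t) + 8*e^(t))/(e^(4*t) - 8*e^(3*t) + 24*e^(2*t) - 32*e^(t) + 16)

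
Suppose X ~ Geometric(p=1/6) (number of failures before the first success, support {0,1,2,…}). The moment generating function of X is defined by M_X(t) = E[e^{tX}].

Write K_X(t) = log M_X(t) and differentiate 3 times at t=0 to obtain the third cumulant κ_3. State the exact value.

κ_3 = d^3K/dt^3 |_{t=0} = 330

M_X(t) = 1/(6*(1 - 5*e^(t)/6))
K_X(t) = log M_X(t) = -log(1 - 5*e^(t)/6) - log(6)
dK/dt = -5*e^(t)/(5*e^(t) - 6)
d^2K/dt^2 = 30*e^(t)/(25*e^(2*t) - 60*e^(t) + 36)
d^3K/dt^3 = (-150*e^(2*t) - 180*e^(t))/(125*e^(3*t) - 450*e^(2*t) + 540*e^(t) - 216)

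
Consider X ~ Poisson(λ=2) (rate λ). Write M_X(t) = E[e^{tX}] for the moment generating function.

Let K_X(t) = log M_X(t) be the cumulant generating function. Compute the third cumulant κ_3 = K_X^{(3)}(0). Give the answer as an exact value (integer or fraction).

κ_3 = D^3[K](0) = 2

M_X(t) = e^(2*e^(t) - 2)
K_X(t) = log M_X(t) = 2*e^(t) - 2
D^3[K](t) = 2*e^(t)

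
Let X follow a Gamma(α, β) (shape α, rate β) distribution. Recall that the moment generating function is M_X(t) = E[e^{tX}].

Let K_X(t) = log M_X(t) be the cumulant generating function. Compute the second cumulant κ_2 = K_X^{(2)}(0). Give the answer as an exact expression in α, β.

κ_2 = D^2[K](0) = α/β^2

M_X(t) = (β/(β - t))^α
K_X(t) = log M_X(t) = α*(log(β) - log(β - t))
D^2[K](t) = α/(β^2 - 2*β*t + t^2)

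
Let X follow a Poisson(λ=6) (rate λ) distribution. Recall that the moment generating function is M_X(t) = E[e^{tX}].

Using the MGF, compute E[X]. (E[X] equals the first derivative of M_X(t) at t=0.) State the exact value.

M_X(t) = e^(6*e^(t) - 6)
M^(1)(t) = 6*e^(-6)*e^(t)*e^(6*e^(t))

E[X] = M^(1)(0) = 6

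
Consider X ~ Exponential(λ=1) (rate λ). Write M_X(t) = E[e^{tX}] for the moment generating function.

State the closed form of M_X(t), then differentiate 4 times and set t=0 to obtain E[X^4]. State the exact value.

E[X^4] = M′′′′(0) = 24

M_X(t) = 1/(1 - t)
M′(t) = 1/(t^2 - 2*t + 1)
M′′(t) = -2/(t^3 - 3*t^2 + 3*t - 1)
M′′′(t) = 6/(t^4 - 4*t^3 + 6*t^2 - 4*t + 1)
M′′′′(t) = -24/(t^5 - 5*t^4 + 10*t^3 - 10*t^2 + 5*t - 1)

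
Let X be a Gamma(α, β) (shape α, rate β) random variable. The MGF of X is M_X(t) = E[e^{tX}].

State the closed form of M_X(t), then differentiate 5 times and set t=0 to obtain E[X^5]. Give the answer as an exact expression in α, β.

E[X^5] = M′′′′′(0) = α*(α^4 + 10*α^3 + 35*α^2 + 50*α + 24)/β^5

M_X(t) = (β/(β - t))^α
M′(t) = -α*β^α*(1/(β - t))^α/(-β + t)
M′′(t) = (α^2*β^α*(1/(β - t))^α + α*β^α*(1/(β - t))^α)/(β^2 - 2*β*t + t^2)
M′′′(t) = (-α^3*β^α*(1/(β - t))^α - 3*α^2*β^α*(1/(β - t))^α - 2*α*β^α*(1/(β - t))^α)/(-β^3 + 3*β^2*t - 3*β*t^2 + t^3)
M′′′′(t) = (α^4*β^α*(1/(β - t))^α + 6*α^3*β^α*(1/(β - t))^α + 11*α^2*β^α*(1/(β - t))^α + 6*α*β^α*(1/(β - t))^α)/(β^4 - 4*β^3*t + 6*β^2*t^2 - 4*β*t^3 + t^4)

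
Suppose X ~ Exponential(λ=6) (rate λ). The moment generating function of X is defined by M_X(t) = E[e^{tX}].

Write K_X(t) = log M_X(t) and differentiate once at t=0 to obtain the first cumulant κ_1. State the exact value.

M_X(t) = 6/(6 - t)
K_X(t) = log M_X(t) = -log(6 - t) + log(6)
dK/dt = -1/(t - 6)

κ_1 = dK/dt |_{t=0} = 1/6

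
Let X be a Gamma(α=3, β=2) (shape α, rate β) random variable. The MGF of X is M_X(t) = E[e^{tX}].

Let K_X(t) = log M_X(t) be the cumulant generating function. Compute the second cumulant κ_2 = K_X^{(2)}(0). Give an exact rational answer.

M_X(t) = 8/(2 - t)^3
K_X(t) = log M_X(t) = -3*log(2 - t) + 3*log(2)
K′(t) = -3/(t - 2)
K′′(t) = 3/(t^2 - 4*t + 4)

κ_2 = K′′(0) = 3/4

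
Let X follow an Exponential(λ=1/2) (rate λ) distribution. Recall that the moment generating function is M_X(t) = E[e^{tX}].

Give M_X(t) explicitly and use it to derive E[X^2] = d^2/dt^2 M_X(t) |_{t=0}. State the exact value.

E[X^2] = M′′(0) = 8

M_X(t) = 1/(2*(1/2 - t))
M′(t) = 2/(4*t^2 - 4*t + 1)
M′′(t) = -8/(8*t^3 - 12*t^2 + 6*t - 1)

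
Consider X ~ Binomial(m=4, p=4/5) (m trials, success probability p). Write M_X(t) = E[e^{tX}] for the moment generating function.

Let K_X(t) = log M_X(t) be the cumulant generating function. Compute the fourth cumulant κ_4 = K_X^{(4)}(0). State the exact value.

κ_4 = D^4[K](0) = 16/625

M_X(t) = (4*e^(t)/5 + 1/5)^4
K_X(t) = log M_X(t) = 4*log(4*e^(t)/5 + 1/5)
D^4[K](t) = (256*e^(3*t) - 256*e^(2*t) + 16*e^(t))/(256*e^(4*t) + 256*e^(3*t) + 96*e^(2*t) + 16*e^(t) + 1)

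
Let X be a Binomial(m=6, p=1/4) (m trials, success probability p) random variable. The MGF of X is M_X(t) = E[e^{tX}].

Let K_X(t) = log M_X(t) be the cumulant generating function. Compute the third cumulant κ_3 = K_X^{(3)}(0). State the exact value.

κ_3 = K^(3)(0) = 9/16

M_X(t) = (e^(t)/4 + 3/4)^6
K_X(t) = log M_X(t) = 6*log(e^(t)/4 + 3/4)
K^(3)(t) = (-18*e^(2*t) + 54*e^(t))/(e^(3*t) + 9*e^(2*t) + 27*e^(t) + 27)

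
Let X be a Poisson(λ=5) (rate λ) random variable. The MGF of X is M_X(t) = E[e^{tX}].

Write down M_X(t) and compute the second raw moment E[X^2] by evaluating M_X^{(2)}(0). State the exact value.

M_X(t) = e^(5*e^(t) - 5)
M^(2)(t) = (25*e^(2*t)*e^(5*e^(t)) + 5*e^(t)*e^(5*e^(t)))*e^(-5)

E[X^2] = M^(2)(0) = 30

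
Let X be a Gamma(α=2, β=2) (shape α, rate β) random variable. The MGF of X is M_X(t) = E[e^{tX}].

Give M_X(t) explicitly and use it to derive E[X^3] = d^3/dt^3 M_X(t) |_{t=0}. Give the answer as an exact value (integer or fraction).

E[X^3] = D^3[M](0) = 3

M_X(t) = 4/(2 - t)^2
D^3[M](t) = -96/(t^5 - 10*t^4 + 40*t^3 - 80*t^2 + 80*t - 32)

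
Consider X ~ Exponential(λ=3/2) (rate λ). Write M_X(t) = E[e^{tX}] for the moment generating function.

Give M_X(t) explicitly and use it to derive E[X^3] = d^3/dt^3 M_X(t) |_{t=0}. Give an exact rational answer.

M_X(t) = 3/(2*(3/2 - t))
M^(3)(t) = 144/(16*t^4 - 96*t^3 + 216*t^2 - 216*t + 81)

E[X^3] = M^(3)(0) = 16/9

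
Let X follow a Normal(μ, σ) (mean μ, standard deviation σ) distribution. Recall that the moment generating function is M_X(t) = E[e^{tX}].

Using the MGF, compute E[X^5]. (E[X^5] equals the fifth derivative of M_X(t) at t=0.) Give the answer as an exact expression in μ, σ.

E[X^5] = M^(5)(0) = μ*(μ^4 + 10*μ^2*σ^2 + 15*σ^4)

M_X(t) = e^(μ*t + σ^2*t^2/2)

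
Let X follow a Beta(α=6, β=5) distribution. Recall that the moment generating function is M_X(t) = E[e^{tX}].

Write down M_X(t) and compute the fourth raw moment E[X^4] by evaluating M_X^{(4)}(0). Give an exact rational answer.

E[X^4] = M′′′′(0) = 18/143

M_X(t) = ₁F₁(6; 11; t)
M′(t) = 6*₁F₁(7; 12; t)/11
M′′(t) = 7*₁F₁(8; 13; t)/22
M′′′(t) = 28*₁F₁(9; 14; t)/143
M′′′′(t) = 18*₁F₁(10; 15; t)/143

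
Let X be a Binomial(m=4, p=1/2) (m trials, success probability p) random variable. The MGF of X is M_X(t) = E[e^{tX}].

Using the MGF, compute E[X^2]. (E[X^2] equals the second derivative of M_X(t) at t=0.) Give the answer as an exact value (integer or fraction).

E[X^2] = M′′(0) = 5

M_X(t) = (e^(t)/2 + 1/2)^4
M′(t) = e^(4*t)/4 + 3*e^(3*t)/4 + 3*e^(2*t)/4 + e^(t)/4
M′′(t) = e^(4*t) + 9*e^(3*t)/4 + 3*e^(2*t)/2 + e^(t)/4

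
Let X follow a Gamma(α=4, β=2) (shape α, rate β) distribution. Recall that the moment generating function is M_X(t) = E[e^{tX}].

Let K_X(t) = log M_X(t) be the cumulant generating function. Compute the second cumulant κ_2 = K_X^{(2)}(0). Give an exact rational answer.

M_X(t) = 16/(2 - t)^4
K_X(t) = log M_X(t) = -4*log(2 - t) + 4*log(2)
K′(t) = -4/(t - 2)
K′′(t) = 4/(t^2 - 4*t + 4)

κ_2 = K′′(0) = 1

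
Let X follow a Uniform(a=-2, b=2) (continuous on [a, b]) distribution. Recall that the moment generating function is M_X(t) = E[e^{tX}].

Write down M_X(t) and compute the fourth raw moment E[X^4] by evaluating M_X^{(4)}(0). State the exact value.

M_X(t) = (e^(2*t) - e^(-2*t))/(4*t)
M^(4)(t) = (4*t^4*e^(4*t) - 4*t^4 - 8*t^3*e^(4*t) - 8*t^3 + 12*t^2*e^(4*t) - 12*t^2 - 12*t*e^(4*t) - 12*t + 6*e^(4*t) - 6)*e^(-2*t)/t^5

E[X^4] = M^(4)(0) = 16/5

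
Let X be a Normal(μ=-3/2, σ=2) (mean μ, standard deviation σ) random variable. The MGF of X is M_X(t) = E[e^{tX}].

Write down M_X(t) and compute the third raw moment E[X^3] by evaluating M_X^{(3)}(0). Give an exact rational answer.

E[X^3] = M′′′(0) = -171/8

M_X(t) = e^(2*t^2 - 3*t/2)
M′(t) = 4*t*e^(-3*t/2)*e^(2*t^2) - 3*e^(-3*t/2)*e^(2*t^2)/2
M′′(t) = (64*t^2*e^(2*t^2) - 48*t*e^(2*t^2) + 25*e^(2*t^2))*e^(-3*t/2)/4
M′′′(t) = (512*t^3*e^(2*t^2) - 576*t^2*e^(2*t^2) + 600*t*e^(2*t^2) - 171*e^(2*t^2))*e^(-3*t/2)/8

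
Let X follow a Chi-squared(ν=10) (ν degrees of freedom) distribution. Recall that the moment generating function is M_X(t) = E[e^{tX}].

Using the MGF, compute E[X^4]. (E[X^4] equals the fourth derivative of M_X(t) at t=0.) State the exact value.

E[X^4] = D^4[M](0) = 26880

M_X(t) = (1 - 2*t)^(-5)
D^4[M](t) = -26880/(512*t^9 - 2304*t^8 + 4608*t^7 - 5376*t^6 + 4032*t^5 - 2016*t^4 + 672*t^3 - 144*t^2 + 18*t - 1)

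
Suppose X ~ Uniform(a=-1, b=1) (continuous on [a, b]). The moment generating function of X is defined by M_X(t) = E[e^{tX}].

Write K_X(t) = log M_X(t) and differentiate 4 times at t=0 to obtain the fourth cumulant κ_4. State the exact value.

κ_4 = D^4[K](0) = -2/15

M_X(t) = (e^(t) - e^(-t))/(2*t)
K_X(t) = log M_X(t) = -log(t) + log(e^(t) - e^(-t)) - log(2)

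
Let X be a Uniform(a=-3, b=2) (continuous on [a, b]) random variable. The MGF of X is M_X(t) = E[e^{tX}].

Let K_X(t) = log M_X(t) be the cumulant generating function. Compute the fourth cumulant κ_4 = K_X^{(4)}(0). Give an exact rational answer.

κ_4 = d^4K/dt^4 |_{t=0} = -125/24

M_X(t) = (e^(2*t) - e^(-3*t))/(5*t)
K_X(t) = log M_X(t) = -log(t) + log(e^(2*t) - e^(-3*t)) - log(5)
dK/dt = (2*t*e^(5*t) + 3*t - e^(5*t) + 1)/(t*e^(5*t) - t)
d^2K/dt^2 = (-25*t^2*e^(5*t) + e^(10*t) - 2*e^(5*t) + 1)/(t^2*e^(10*t) - 2*t^2*e^(5*t) + t^2)
d^3K/dt^3 = (125*t^3*e^(10*t) + 125*t^3*e^(5*t) - 2*e^(15*t) + 6*e^(10*t) - 6*e^(5*t) + 2)/(t^3*e^(15*t) - 3*t^3*e^(10*t) + 3*t^3*e^(5*t) - t^3)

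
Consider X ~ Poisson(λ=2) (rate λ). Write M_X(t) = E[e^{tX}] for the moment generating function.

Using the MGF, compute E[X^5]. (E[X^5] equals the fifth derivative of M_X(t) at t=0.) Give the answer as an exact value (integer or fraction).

M_X(t) = e^(2*e^(t) - 2)
M′(t) = 2*e^(-2)*e^(t)*e^(2*e^(t))
M′′(t) = (4*e^(2*t)*e^(2*e^(t)) + 2*e^(t)*e^(2*e^(t)))*e^(-2)
M′′′(t) = (8*e^(3*t)*e^(2*e^(t)) + 12*e^(2*t)*e^(2*e^(t)) + 2*e^(t)*e^(2*e^(t)))*e^(-2)
M′′′′(t) = (16*e^(4*t)*e^(2*e^(t)) + 48*e^(3*t)*e^(2*e^(t)) + 28*e^(2*t)*e^(2*e^(t)) + 2*e^(t)*e^(2*e^(t)))*e^(-2)
M′′′′′(t) = (32*e^(5*t)*e^(2*e^(t)) + 160*e^(4*t)*e^(2*e^(t)) + 200*e^(3*t)*e^(2*e^(t)) + 60*e^(2*t)*e^(2*e^(t)) + 2*e^(t)*e^(2*e^(t)))*e^(-2)

E[X^5] = M′′′′′(0) = 454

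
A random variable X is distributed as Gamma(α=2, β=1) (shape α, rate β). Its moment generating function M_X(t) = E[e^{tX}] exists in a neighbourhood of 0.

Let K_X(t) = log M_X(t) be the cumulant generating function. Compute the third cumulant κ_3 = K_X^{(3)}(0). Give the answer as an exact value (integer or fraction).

κ_3 = d^3K/dt^3 |_{t=0} = 4

M_X(t) = (1 - t)^(-2)
K_X(t) = log M_X(t) = -2*log(1 - t)
dK/dt = -2/(t - 1)
d^2K/dt^2 = 2/(t^2 - 2*t + 1)
d^3K/dt^3 = -4/(t^3 - 3*t^2 + 3*t - 1)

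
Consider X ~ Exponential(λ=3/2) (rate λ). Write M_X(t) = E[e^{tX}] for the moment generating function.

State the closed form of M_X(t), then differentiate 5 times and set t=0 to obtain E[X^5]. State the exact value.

E[X^5] = M′′′′′(0) = 1280/81

M_X(t) = 3/(2*(3/2 - t))
M′(t) = 6/(4*t^2 - 12*t + 9)
M′′(t) = -24/(8*t^3 - 36*t^2 + 54*t - 27)
M′′′(t) = 144/(16*t^4 - 96*t^3 + 216*t^2 - 216*t + 81)
M′′′′(t) = -1152/(32*t^5 - 240*t^4 + 720*t^3 - 1080*t^2 + 810*t - 243)
M′′′′′(t) = 11520/(64*t^6 - 576*t^5 + 2160*t^4 - 4320*t^3 + 4860*t^2 - 2916*t + 729)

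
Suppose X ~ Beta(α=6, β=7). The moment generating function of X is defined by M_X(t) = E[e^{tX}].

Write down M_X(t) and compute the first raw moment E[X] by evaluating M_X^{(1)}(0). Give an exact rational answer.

M_X(t) = ₁F₁(6; 13; t)
D[M](t) = 6*₁F₁(7; 14; t)/13

E[X] = D[M](0) = 6/13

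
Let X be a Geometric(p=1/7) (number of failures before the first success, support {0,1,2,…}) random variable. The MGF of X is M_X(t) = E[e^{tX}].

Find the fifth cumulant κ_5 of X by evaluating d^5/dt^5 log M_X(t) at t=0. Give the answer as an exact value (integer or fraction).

κ_5 = K′′′′′(0) = 275730

M_X(t) = 1/(7*(1 - 6*e^(t)/7))
K_X(t) = log M_X(t) = -log(1 - 6*e^(t)/7) - log(7)
K′(t) = -6*e^(t)/(6*e^(t) - 7)
K′′(t) = 42*e^(t)/(36*e^(2*t) - 84*e^(t) + 49)
K′′′(t) = (-252*e^(2*t) - 294*e^(t))/(216*e^(3*t) - 756*e^(2*t) + 882*e^(t) - 343)
K′′′′(t) = (1512*e^(3*t) + 7056*e^(2*t) + 2058*e^(t))/(1296*e^(4*t) - 6048*e^(3*t) + 10584*e^(2*t) - 8232*e^(t) + 2401)
K′′′′′(t) = (-9072*e^(4*t) - 116424*e^(3*t) - 135828*e^(2*t) - 14406*e^(t))/(7776*e^(5*t) - 45360*e^(4*t) + 105840*e^(3*t) - 123480*e^(2*t) + 72030*e^(t) - 16807)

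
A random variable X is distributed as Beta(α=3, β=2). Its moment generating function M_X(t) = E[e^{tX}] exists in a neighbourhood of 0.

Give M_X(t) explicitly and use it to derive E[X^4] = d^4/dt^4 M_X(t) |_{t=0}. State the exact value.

M_X(t) = ₁F₁(3; 5; t)
D^4[M](t) = 3*₁F₁(7; 9; t)/14

E[X^4] = D^4[M](0) = 3/14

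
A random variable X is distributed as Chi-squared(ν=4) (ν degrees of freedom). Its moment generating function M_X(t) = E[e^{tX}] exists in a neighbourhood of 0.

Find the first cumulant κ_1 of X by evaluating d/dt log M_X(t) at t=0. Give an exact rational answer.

κ_1 = D[K](0) = 4

M_X(t) = (1 - 2*t)^(-2)
K_X(t) = log M_X(t) = -2*log(1 - 2*t)
D[K](t) = -4/(2*t - 1)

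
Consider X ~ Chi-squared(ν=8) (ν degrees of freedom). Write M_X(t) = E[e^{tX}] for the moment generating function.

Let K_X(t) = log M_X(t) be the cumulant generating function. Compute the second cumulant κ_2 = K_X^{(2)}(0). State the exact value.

κ_2 = K^(2)(0) = 16

M_X(t) = (1 - 2*t)^(-4)
K_X(t) = log M_X(t) = -4*log(1 - 2*t)
K^(2)(t) = 16/(4*t^2 - 4*t + 1)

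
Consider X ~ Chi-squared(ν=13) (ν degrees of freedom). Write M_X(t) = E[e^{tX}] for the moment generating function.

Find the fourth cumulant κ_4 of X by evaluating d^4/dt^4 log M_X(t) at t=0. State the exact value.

κ_4 = D^4[K](0) = 624

M_X(t) = (1 - 2*t)^(-13/2)
K_X(t) = log M_X(t) = -13*log(1 - 2*t)/2
D^4[K](t) = 624/(16*t^4 - 32*t^3 + 24*t^2 - 8*t + 1)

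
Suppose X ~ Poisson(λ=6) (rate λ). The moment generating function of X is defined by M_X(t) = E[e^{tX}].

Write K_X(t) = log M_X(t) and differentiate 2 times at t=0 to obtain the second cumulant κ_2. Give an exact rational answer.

κ_2 = D^2[K](0) = 6

M_X(t) = e^(6*e^(t) - 6)
K_X(t) = log M_X(t) = 6*e^(t) - 6
D^2[K](t) = 6*e^(t)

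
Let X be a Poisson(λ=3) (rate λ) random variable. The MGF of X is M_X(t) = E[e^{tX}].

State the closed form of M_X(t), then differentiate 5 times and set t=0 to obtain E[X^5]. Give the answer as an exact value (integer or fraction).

M_X(t) = e^(3*e^(t) - 3)
dM/dt = 3*e^(-3)*e^(t)*e^(3*e^(t))
d^2M/dt^2 = (9*e^(2*t)*e^(3*e^(t)) + 3*e^(t)*e^(3*e^(t)))*e^(-3)
d^3M/dt^3 = (27*e^(3*t)*e^(3*e^(t)) + 27*e^(2*t)*e^(3*e^(t)) + 3*e^(t)*e^(3*e^(t)))*e^(-3)
d^4M/dt^4 = (81*e^(4*t)*e^(3*e^(t)) + 162*e^(3*t)*e^(3*e^(t)) + 63*e^(2*t)*e^(3*e^(t)) + 3*e^(t)*e^(3*e^(t)))*e^(-3)
d^5M/dt^5 = (243*e^(5*t)*e^(3*e^(t)) + 810*e^(4*t)*e^(3*e^(t)) + 675*e^(3*t)*e^(3*e^(t)) + 135*e^(2*t)*e^(3*e^(t)) + 3*e^(t)*e^(3*e^(t)))*e^(-3)

E[X^5] = d^5M/dt^5 |_{t=0} = 1866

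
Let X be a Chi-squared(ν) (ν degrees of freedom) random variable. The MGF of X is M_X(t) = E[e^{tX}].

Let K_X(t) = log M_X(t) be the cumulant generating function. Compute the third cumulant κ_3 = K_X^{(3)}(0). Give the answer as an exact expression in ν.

κ_3 = K^(3)(0) = 8*ν

M_X(t) = (1 - 2*t)^(-ν/2)
K_X(t) = log M_X(t) = -ν*log(1 - 2*t)/2
K^(3)(t) = -8*ν/(8*t^3 - 12*t^2 + 6*t - 1)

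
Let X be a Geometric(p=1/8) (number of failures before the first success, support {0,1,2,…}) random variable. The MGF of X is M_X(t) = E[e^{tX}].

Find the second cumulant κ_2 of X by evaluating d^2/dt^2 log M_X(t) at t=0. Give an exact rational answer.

M_X(t) = 1/(8*(1 - 7*e^(t)/8))
K_X(t) = log M_X(t) = -log(1 - 7*e^(t)/8) - 3*log(2)
dK/dt = -7*e^(t)/(7*e^(t) - 8)
d^2K/dt^2 = 56*e^(t)/(49*e^(2*t) - 112*e^(t) + 64)

κ_2 = d^2K/dt^2 |_{t=0} = 56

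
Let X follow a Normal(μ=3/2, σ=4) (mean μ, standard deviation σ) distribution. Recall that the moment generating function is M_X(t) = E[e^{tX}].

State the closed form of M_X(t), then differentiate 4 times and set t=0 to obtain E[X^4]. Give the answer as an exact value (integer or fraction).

M_X(t) = e^(8*t^2 + 3*t/2)
M′(t) = 16*t*e^(3*t/2)*e^(8*t^2) + 3*e^(3*t/2)*e^(8*t^2)/2
M′′(t) = 256*t^2*e^(3*t/2)*e^(8*t^2) + 48*t*e^(3*t/2)*e^(8*t^2) + 73*e^(3*t/2)*e^(8*t^2)/4
M′′′(t) = 4096*t^3*e^(3*t/2)*e^(8*t^2) + 1152*t^2*e^(3*t/2)*e^(8*t^2) + 876*t*e^(3*t/2)*e^(8*t^2) + 603*e^(3*t/2)*e^(8*t^2)/8
M′′′′(t) = 65536*t^4*e^(3*t/2)*e^(8*t^2) + 24576*t^3*e^(3*t/2)*e^(8*t^2) + 28032*t^2*e^(3*t/2)*e^(8*t^2) + 4824*t*e^(3*t/2)*e^(8*t^2) + 15825*e^(3*t/2)*e^(8*t^2)/16

E[X^4] = M′′′′(0) = 15825/16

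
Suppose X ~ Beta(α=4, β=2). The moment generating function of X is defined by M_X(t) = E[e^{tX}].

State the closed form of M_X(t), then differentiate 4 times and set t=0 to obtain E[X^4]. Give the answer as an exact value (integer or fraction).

M_X(t) = ₁F₁(4; 6; t)
M^(4)(t) = 5*₁F₁(8; 10; t)/18

E[X^4] = M^(4)(0) = 5/18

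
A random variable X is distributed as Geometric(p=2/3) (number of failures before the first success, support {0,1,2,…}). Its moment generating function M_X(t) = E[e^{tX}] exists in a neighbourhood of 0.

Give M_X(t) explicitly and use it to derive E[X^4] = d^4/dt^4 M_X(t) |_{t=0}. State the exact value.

M_X(t) = 2/(3*(1 - e^(t)/3))
M′(t) = 2*e^(t)/(e^(2*t) - 6*e^(t) + 9)
M′′(t) = (-2*e^(2*t) - 6*e^(t))/(e^(3*t) - 9*e^(2*t) + 27*e^(t) - 27)
M′′′(t) = (2*e^(3*t) + 24*e^(2*t) + 18*e^(t))/(e^(4*t) - 12*e^(3*t) + 54*e^(2*t) - 108*e^(t) + 81)
M′′′′(t) = (-2*e^(4*t) - 66*e^(3*t) - 198*e^(2*t) - 54*e^(t))/(e^(5*t) - 15*e^(4*t) + 90*e^(3*t) - 270*e^(2*t) + 405*e^(t) - 243)

E[X^4] = M′′′′(0) = 10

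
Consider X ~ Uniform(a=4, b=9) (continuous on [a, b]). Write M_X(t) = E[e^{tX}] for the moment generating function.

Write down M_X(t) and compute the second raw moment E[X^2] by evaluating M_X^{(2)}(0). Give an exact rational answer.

M_X(t) = (e^(9*t) - e^(4*t))/(5*t)
M′(t) = (9*t*e^(9*t) - 4*t*e^(4*t) - e^(9*t) + e^(4*t))/(5*t^2)
M′′(t) = (81*t^2*e^(9*t) - 16*t^2*e^(4*t) - 18*t*e^(9*t) + 8*t*e^(4*t) + 2*e^(9*t) - 2*e^(4*t))/(5*t^3)

E[X^2] = M′′(0) = 133/3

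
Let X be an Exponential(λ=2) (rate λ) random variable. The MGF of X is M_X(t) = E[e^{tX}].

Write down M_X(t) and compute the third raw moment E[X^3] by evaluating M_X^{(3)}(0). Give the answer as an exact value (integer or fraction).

E[X^3] = D^3[M](0) = 3/4

M_X(t) = 2/(2 - t)
D^3[M](t) = 12/(t^4 - 8*t^3 + 24*t^2 - 32*t + 16)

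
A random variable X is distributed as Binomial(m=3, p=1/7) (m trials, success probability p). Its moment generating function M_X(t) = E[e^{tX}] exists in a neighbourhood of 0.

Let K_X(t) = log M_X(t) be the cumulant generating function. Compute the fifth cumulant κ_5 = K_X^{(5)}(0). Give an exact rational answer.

M_X(t) = (e^(t)/7 + 6/7)^3
K_X(t) = log M_X(t) = 3*log(e^(t)/7 + 6/7)
K′(t) = 3*e^(t)/(e^(t) + 6)
K′′(t) = 18*e^(t)/(e^(2*t) + 12*e^(t) + 36)
K′′′(t) = (-18*e^(2*t) + 108*e^(t))/(e^(3*t) + 18*e^(2*t) + 108*e^(t) + 216)
K′′′′(t) = (18*e^(3*t) - 432*e^(2*t) + 648*e^(t))/(e^(4*t) + 24*e^(3*t) + 216*e^(2*t) + 864*e^(t) + 1296)
K′′′′′(t) = (-18*e^(4*t) + 1188*e^(3*t) - 7128*e^(2*t) + 3888*e^(t))/(e^(5*t) + 30*e^(4*t) + 360*e^(3*t) + 2160*e^(2*t) + 6480*e^(t) + 7776)

κ_5 = K′′′′′(0) = -2070/16807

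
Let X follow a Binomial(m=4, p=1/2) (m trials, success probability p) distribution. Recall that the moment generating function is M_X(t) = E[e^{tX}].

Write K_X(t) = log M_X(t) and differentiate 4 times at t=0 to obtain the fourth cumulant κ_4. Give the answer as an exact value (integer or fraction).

M_X(t) = (e^(t)/2 + 1/2)^4
K_X(t) = log M_X(t) = 4*log(e^(t)/2 + 1/2)
K′(t) = 4*e^(t)/(e^(t) + 1)
K′′(t) = 4*e^(t)/(e^(2*t) + 2*e^(t) + 1)
K′′′(t) = (-4*e^(2*t) + 4*e^(t))/(e^(3*t) + 3*e^(2*t) + 3*e^(t) + 1)
K′′′′(t) = (4*e^(3*t) - 16*e^(2*t) + 4*e^(t))/(e^(4*t) + 4*e^(3*t) + 6*e^(2*t) + 4*e^(t) + 1)

κ_4 = K′′′′(0) = -1/2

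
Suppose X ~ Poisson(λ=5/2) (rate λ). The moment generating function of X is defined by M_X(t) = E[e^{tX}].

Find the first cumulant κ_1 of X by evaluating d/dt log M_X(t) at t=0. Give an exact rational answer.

κ_1 = dK/dt |_{t=0} = 5/2

M_X(t) = e^(5*e^(t)/2 - 5/2)
K_X(t) = log M_X(t) = 5*e^(t)/2 - 5/2
dK/dt = 5*e^(t)/2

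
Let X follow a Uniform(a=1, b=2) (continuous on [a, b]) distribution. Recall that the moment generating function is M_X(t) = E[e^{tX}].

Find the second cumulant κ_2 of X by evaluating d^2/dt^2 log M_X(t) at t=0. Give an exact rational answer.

M_X(t) = (e^(2*t) - e^(t))/t
K_X(t) = log M_X(t) = -log(t) + log(e^(2*t) - e^(t))
K^(2)(t) = (-t^2*e^(t) + e^(2*t) - 2*e^(t) + 1)/(t^2*e^(2*t) - 2*t^2*e^(t) + t^2)

κ_2 = K^(2)(0) = 1/12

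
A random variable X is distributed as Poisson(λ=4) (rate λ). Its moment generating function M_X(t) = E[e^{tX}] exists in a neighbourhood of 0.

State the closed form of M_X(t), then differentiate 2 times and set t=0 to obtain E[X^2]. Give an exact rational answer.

M_X(t) = e^(4*e^(t) - 4)
D^2[M](t) = (16*e^(2*t)*e^(4*e^(t)) + 4*e^(t)*e^(4*e^(t)))*e^(-4)

E[X^2] = D^2[M](0) = 20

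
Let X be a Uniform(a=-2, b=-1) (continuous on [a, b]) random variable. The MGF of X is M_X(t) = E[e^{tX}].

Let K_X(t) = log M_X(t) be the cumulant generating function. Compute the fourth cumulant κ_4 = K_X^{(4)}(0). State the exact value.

M_X(t) = (e^(-t) - e^(-2*t))/t
K_X(t) = log M_X(t) = -log(t) + log(e^(-t) - e^(-2*t))
K′(t) = (-t*e^(t) + 2*t - e^(t) + 1)/(t*e^(t) - t)
K′′(t) = (-t^2*e^(t) + e^(2*t) - 2*e^(t) + 1)/(t^2*e^(2*t) - 2*t^2*e^(t) + t^2)
K′′′(t) = (t^3*e^(2*t) + t^3*e^(t) - 2*e^(3*t) + 6*e^(2*t) - 6*e^(t) + 2)/(t^3*e^(3*t) - 3*t^3*e^(2*t) + 3*t^3*e^(t) - t^3)

κ_4 = K′′′′(0) = -1/120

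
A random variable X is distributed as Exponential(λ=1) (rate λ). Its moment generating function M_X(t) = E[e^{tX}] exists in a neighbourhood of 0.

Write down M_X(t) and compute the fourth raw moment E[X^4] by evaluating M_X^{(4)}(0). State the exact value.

E[X^4] = M′′′′(0) = 24

M_X(t) = 1/(1 - t)
M′(t) = 1/(t^2 - 2*t + 1)
M′′(t) = -2/(t^3 - 3*t^2 + 3*t - 1)
M′′′(t) = 6/(t^4 - 4*t^3 + 6*t^2 - 4*t + 1)
M′′′′(t) = -24/(t^5 - 5*t^4 + 10*t^3 - 10*t^2 + 5*t - 1)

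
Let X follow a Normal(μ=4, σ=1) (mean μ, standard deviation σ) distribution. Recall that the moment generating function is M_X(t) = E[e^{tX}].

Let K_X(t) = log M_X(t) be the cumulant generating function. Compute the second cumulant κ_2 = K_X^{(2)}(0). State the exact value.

M_X(t) = e^(t^2/2 + 4*t)
K_X(t) = log M_X(t) = t^2/2 + 4*t
dK/dt = t + 4
d^2K/dt^2 = 1

κ_2 = d^2K/dt^2 |_{t=0} = 1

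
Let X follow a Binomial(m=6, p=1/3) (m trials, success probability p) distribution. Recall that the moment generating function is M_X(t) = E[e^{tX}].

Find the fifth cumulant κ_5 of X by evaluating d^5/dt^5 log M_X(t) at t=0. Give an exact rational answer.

M_X(t) = (e^(t)/3 + 2/3)^6
K_X(t) = log M_X(t) = 6*log(e^(t)/3 + 2/3)
K′(t) = 6*e^(t)/(e^(t) + 2)
K′′(t) = 12*e^(t)/(e^(2*t) + 4*e^(t) + 4)
K′′′(t) = (-12*e^(2*t) + 24*e^(t))/(e^(3*t) + 6*e^(2*t) + 12*e^(t) + 8)
K′′′′(t) = (12*e^(3*t) - 96*e^(2*t) + 48*e^(t))/(e^(4*t) + 8*e^(3*t) + 24*e^(2*t) + 32*e^(t) + 16)
K′′′′′(t) = (-12*e^(4*t) + 264*e^(3*t) - 528*e^(2*t) + 96*e^(t))/(e^(5*t) + 10*e^(4*t) + 40*e^(3*t) + 80*e^(2*t) + 80*e^(t) + 32)

κ_5 = K′′′′′(0) = -20/27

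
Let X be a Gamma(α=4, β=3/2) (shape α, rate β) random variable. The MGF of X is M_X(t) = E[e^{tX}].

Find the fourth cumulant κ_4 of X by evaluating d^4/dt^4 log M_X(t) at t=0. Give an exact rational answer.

κ_4 = K′′′′(0) = 128/27

M_X(t) = 81/(16*(3/2 - t)^4)
K_X(t) = log M_X(t) = -4*log(3/2 - t) - 4*log(2) + 4*log(3)
K′(t) = -8/(2*t - 3)
K′′(t) = 16/(4*t^2 - 12*t + 9)
K′′′(t) = -64/(8*t^3 - 36*t^2 + 54*t - 27)
K′′′′(t) = 384/(16*t^4 - 96*t^3 + 216*t^2 - 216*t + 81)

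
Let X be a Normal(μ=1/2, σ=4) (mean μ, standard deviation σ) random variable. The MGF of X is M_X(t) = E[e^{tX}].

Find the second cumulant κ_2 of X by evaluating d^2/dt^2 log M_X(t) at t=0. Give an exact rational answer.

M_X(t) = e^(8*t^2 + t/2)
K_X(t) = log M_X(t) = 8*t^2 + t/2
dK/dt = 16*t + 1/2
d^2K/dt^2 = 16

κ_2 = d^2K/dt^2 |_{t=0} = 16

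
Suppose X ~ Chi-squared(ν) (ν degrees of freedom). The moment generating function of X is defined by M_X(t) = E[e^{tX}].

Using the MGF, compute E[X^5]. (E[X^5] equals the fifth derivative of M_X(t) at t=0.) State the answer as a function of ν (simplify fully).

E[X^5] = M′′′′′(0) = ν*(ν^4 + 20*ν^3 + 140*ν^2 + 400*ν + 384)

M_X(t) = (1 - 2*t)^(-ν/2)
M′(t) = -ν/(2*t*(1 - 2*t)^(ν/2) - (1 - 2*t)^(ν/2))
M′′(t) = (ν^2 + 2*ν)/(4*t^2*(1 - 2*t)^(ν/2) - 4*t*(1 - 2*t)^(ν/2) + (1 - 2*t)^(ν/2))
M′′′(t) = (-ν^3 - 6*ν^2 - 8*ν)/(8*t^3*(1 - 2*t)^(ν/2) - 12*t^2*(1 - 2*t)^(ν/2) + 6*t*(1 - 2*t)^(ν/2) - (1 - 2*t)^(ν/2))
M′′′′(t) = (ν^4 + 12*ν^3 + 44*ν^2 + 48*ν)/(16*t^4*(1 - 2*t)^(ν/2) - 32*t^3*(1 - 2*t)^(ν/2) + 24*t^2*(1 - 2*t)^(ν/2) - 8*t*(1 - 2*t)^(ν/2) + (1 - 2*t)^(ν/2))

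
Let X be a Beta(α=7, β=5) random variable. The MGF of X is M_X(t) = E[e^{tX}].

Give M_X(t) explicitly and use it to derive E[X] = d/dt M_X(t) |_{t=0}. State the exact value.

E[X] = dM/dt |_{t=0} = 7/12

M_X(t) = ₁F₁(7; 12; t)
dM/dt = 7*₁F₁(8; 13; t)/12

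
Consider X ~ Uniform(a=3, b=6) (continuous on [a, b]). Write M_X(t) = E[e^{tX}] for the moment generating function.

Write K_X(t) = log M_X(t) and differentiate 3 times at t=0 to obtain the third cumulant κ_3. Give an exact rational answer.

M_X(t) = (e^(6*t) - e^(3*t))/(3*t)
K_X(t) = log M_X(t) = -log(t) + log(e^(6*t) - e^(3*t)) - log(3)
K′(t) = (6*t*e^(3*t) - 3*t - e^(3*t) + 1)/(t*e^(3*t) - t)
K′′(t) = (-9*t^2*e^(3*t) + e^(6*t) - 2*e^(3*t) + 1)/(t^2*e^(6*t) - 2*t^2*e^(3*t) + t^2)
K′′′(t) = (27*t^3*e^(6*t) + 27*t^3*e^(3*t) - 2*e^(9*t) + 6*e^(6*t) - 6*e^(3*t) + 2)/(t^3*e^(9*t) - 3*t^3*e^(6*t) + 3*t^3*e^(3*t) - t^3)

κ_3 = K′′′(0) = 0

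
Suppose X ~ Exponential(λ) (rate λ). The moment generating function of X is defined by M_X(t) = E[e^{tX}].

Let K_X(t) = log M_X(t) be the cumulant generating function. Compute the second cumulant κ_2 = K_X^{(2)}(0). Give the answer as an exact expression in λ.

κ_2 = d^2K/dt^2 |_{t=0} = λ^(-2)

M_X(t) = λ/(λ - t)
K_X(t) = log M_X(t) = log(λ) - log(λ - t)
dK/dt = -1/(-λ + t)
d^2K/dt^2 = 1/(λ^2 - 2*λ*t + t^2)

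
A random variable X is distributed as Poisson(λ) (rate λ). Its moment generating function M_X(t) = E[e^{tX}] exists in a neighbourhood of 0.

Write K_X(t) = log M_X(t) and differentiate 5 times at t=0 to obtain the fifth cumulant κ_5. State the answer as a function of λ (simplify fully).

M_X(t) = e^(λ*(e^(t) - 1))
K_X(t) = log M_X(t) = λ*(e^(t) - 1)
D^5[K](t) = λ*e^(t)

κ_5 = D^5[K](0) = λ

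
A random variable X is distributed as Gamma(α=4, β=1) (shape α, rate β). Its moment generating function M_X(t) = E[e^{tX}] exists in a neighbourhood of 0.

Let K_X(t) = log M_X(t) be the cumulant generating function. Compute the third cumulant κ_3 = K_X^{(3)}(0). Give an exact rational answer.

κ_3 = d^3K/dt^3 |_{t=0} = 8

M_X(t) = (1 - t)^(-4)
K_X(t) = log M_X(t) = -4*log(1 - t)
dK/dt = -4/(t - 1)
d^2K/dt^2 = 4/(t^2 - 2*t + 1)
d^3K/dt^3 = -8/(t^3 - 3*t^2 + 3*t - 1)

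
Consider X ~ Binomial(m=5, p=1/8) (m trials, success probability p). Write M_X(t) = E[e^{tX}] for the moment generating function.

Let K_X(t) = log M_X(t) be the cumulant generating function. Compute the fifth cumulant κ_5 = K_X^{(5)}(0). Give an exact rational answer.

M_X(t) = (e^(t)/8 + 7/8)^5
K_X(t) = log M_X(t) = 5*log(e^(t)/8 + 7/8)
K^(5)(t) = (-35*e^(4*t) + 2695*e^(3*t) - 18865*e^(2*t) + 12005*e^(t))/(e^(5*t) + 35*e^(4*t) + 490*e^(3*t) + 3430*e^(2*t) + 12005*e^(t) + 16807)

κ_5 = K^(5)(0) = -525/4096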